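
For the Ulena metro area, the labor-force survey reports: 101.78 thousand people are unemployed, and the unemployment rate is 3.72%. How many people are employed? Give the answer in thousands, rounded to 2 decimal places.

About 2,634.24 thousand are employed.

Labor force = U / u = 101.78 / 0.0372 ≈ 2,736.02 thousand.
Employed = labor force − unemployed = 2,736.02 − 101.78 = 2,634.24 thousand.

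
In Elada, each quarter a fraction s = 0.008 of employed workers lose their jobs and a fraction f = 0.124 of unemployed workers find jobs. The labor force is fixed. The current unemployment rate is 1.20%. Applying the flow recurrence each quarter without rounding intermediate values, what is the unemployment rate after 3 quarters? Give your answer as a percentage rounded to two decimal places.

Unemployment rate after three quarters ≈ 2.88%.

With a fixed labor force, u_{t+1} = u_t + s·(1−u_t) − f·u_t = u_t·(1−s−f) + s.
Here 1−s−f = 0.868 and s = 0.008.
u_1 = 0.012000 × 0.868 + 0.008 = 0.018416.
u_2 = 0.018416 × 0.868 + 0.008 = 0.023985.
u_3 = 0.023985 × 0.868 + 0.008 = 0.028819.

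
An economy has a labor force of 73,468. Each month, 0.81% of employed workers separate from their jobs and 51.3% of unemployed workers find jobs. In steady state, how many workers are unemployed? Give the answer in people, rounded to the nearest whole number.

Steady-state unemployment rate u* = s/(s+f) = 0.81/(0.81+51.3) = 0.015544.
Unemployed = u* × labor force = 0.015544 × 73,468 ≈ 1,142.

About 1,142 are unemployed in steady state.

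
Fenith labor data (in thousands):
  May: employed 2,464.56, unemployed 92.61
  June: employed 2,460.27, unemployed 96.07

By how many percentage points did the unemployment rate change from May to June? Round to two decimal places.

The unemployment rate changed by +0.14 percentage points.

May: labor force = 2,464.56 + 92.61 = 2,557.17; u = 92.61/2,557.17 = 3.62%.
June: labor force = 2,460.27 + 96.07 = 2,556.34; u = 96.07/2,556.34 = 3.76%.
Change = 3.76% − 3.62% = +0.14 pp.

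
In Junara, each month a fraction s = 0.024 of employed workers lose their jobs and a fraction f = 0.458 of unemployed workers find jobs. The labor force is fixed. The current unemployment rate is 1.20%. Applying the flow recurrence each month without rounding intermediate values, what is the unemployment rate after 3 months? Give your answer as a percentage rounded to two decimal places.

With a fixed labor force, u_{t+1} = u_t + s·(1−u_t) − f·u_t = u_t·(1−s−f) + s.
Here 1−s−f = 0.518 and s = 0.024.
u_1 = 0.012000 × 0.518 + 0.024 = 0.030216.
u_2 = 0.030216 × 0.518 + 0.024 = 0.039652.
u_3 = 0.039652 × 0.518 + 0.024 = 0.044540.

Unemployment rate after three months ≈ 4.45%.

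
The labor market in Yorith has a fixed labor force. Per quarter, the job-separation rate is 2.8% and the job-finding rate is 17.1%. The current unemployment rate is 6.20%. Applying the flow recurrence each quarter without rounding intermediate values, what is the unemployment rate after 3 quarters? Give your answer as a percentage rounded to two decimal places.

Unemployment rate after three quarters ≈ 10.03%.

With a fixed labor force, u_{t+1} = u_t + s·(1−u_t) − f·u_t = u_t·(1−s−f) + s.
Here 1−s−f = 0.801 and s = 0.028.
u_1 = 0.062000 × 0.801 + 0.028 = 0.077662.
u_2 = 0.077662 × 0.801 + 0.028 = 0.090207.
u_3 = 0.090207 × 0.801 + 0.028 = 0.100256.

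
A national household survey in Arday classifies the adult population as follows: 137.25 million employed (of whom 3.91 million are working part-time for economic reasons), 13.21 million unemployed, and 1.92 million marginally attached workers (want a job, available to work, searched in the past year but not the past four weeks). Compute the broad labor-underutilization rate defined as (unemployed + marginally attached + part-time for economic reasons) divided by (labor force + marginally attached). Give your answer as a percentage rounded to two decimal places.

Labor force = 137.25 + 13.21 = 150.46 million.
Numerator = 13.21 + 1.92 + 3.91 = 19.04 million.
Denominator = 150.46 + 1.92 = 152.38 million.
Broad rate = 19.04 / 152.38 = 12.50%.

Broad underutilization rate ≈ 12.50%.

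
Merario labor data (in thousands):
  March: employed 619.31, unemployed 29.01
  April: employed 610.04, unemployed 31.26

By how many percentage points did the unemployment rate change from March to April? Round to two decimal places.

March: labor force = 619.31 + 29.01 = 648.32; u = 29.01/648.32 = 4.47%.
April: labor force = 610.04 + 31.26 = 641.30; u = 31.26/641.30 = 4.87%.
Change = 4.87% − 4.47% = +0.40 pp.

The unemployment rate changed by +0.40 percentage points.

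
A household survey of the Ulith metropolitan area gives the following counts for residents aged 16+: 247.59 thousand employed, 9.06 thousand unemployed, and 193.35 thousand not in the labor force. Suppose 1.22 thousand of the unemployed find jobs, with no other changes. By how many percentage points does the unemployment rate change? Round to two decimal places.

Initially, labor force = 247.59 + 9.06 = 256.65 thousand, so u = 9.06/256.65 = 3.53%.
After the change, unemployed falls and employed rises by 1.22; labor force unchanged → E = 248.81, U = 7.84, labor force = 256.65 thousand.
New unemployment rate = 7.84 / 256.65 = 3.05%.
Change = 3.05% − 3.53% = −0.48 percentage points.

The unemployment rate changes by −0.48 percentage points.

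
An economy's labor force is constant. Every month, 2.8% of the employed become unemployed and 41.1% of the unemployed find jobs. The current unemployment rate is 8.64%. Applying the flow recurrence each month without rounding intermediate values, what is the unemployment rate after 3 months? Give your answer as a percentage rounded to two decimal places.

With a fixed labor force, u_{t+1} = u_t + s·(1−u_t) − f·u_t = u_t·(1−s−f) + s.
Here 1−s−f = 0.561 and s = 0.028.
u_1 = 0.086400 × 0.561 + 0.028 = 0.076470.
u_2 = 0.076470 × 0.561 + 0.028 = 0.070900.
u_3 = 0.070900 × 0.561 + 0.028 = 0.067775.

Unemployment rate after three months ≈ 6.78%.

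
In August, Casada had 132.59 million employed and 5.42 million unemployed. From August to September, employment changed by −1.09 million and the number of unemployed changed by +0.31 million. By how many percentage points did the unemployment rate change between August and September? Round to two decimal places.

August: labor force = 132.59 + 5.42 = 138.01; u = 5.42/138.01 = 3.93%.
September: labor force = 131.50 + 5.73 = 137.23; u = 5.73/137.23 = 4.18%.
Change = 4.18% − 3.93% = +0.25 pp.

The unemployment rate changed by +0.25 percentage points.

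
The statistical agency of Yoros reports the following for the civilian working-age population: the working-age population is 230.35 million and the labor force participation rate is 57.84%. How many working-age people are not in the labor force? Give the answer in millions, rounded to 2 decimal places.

Share not in the labor force = 1 − 0.5784 = 0.4216.
Not in labor force = 0.4216 × 230.35 ≈ 97.12 million.

About 97.12 million are not in the labor force.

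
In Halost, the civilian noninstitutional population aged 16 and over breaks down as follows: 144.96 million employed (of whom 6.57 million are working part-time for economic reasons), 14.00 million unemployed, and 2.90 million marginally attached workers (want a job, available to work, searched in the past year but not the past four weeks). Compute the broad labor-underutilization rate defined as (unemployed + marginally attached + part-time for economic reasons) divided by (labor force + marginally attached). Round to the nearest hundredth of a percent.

Broad underutilization rate ≈ 14.50%.

Labor force = 144.96 + 14.00 = 158.96 million.
Numerator = 14.00 + 2.90 + 6.57 = 23.47 million.
Denominator = 158.96 + 2.90 = 161.86 million.
Broad rate = 23.47 / 161.86 = 14.50%.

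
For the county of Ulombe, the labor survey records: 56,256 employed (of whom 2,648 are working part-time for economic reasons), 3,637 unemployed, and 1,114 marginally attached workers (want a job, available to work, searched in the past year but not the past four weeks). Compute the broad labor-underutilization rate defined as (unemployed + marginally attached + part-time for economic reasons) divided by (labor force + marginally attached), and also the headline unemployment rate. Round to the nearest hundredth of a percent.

Labor force = 56,256 + 3,637 = 59,893.
Numerator = 3,637 + 1,114 + 2,648 = 7,399.
Denominator = 59,893 + 1,114 = 61,007.
Broad rate = 7,399 / 61,007 = 12.13%.
Headline unemployment rate = 3,637 / 59,893 = 6.07%.

Broad underutilization rate ≈ 12.13%; headline unemployment rate ≈ 6.07%.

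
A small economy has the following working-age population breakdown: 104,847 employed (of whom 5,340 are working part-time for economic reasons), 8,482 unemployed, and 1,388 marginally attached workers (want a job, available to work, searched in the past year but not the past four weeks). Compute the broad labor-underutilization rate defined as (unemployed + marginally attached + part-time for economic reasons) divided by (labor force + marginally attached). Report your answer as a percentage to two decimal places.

Broad underutilization rate ≈ 13.26%.

Labor force = 104,847 + 8,482 = 113,329.
Numerator = 8,482 + 1,388 + 5,340 = 15,210.
Denominator = 113,329 + 1,388 = 114,717.
Broad rate = 15,210 / 114,717 = 13.26%.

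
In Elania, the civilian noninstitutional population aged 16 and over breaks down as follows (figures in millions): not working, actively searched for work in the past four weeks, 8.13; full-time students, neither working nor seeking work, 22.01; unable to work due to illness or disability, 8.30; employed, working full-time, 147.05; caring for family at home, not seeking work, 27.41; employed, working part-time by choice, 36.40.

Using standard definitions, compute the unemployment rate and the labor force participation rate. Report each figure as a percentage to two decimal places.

Employed = 147.05 + 36.40 = 183.45 million.
Unemployed = 8.13 million.
Labor force = 183.45 + 8.13 = 191.58 million.
Not in labor force = 22.01 + 8.30 + 27.41 = 57.72 million (those not working and not actively searching are outside the labor force).
Civilian working-age population = 191.58 + 57.72 = 249.30 million.
Unemployment rate = 8.13 / 191.58 = 4.24%.
Labor force participation rate = 191.58 / 249.30 = 76.85%.

Unemployment rate ≈ 4.24%; labor force participation rate ≈ 76.85%.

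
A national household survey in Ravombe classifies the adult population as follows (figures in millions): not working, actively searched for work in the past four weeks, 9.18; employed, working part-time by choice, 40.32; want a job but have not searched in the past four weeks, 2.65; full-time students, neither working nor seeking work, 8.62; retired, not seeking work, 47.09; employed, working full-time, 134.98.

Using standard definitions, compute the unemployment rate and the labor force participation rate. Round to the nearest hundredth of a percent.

Employed = 40.32 + 134.98 = 175.30 million.
Unemployed = 9.18 million.
Labor force = 175.30 + 9.18 = 184.48 million.
Not in labor force = 2.65 + 8.62 + 47.09 = 58.36 million (those not working and not actively searching are outside the labor force — including those who want a job but have given up searching).
Civilian working-age population = 184.48 + 58.36 = 242.84 million.
Unemployment rate = 9.18 / 184.48 = 4.98%.
Labor force participation rate = 184.48 / 242.84 = 75.97%.

Unemployment rate ≈ 4.98%; labor force participation rate ≈ 75.97%.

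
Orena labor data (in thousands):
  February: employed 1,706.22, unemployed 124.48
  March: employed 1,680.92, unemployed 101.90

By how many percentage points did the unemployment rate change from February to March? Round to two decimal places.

The unemployment rate changed by −1.08 percentage points.

February: labor force = 1,706.22 + 124.48 = 1,830.70; u = 124.48/1,830.70 = 6.80%.
March: labor force = 1,680.92 + 101.90 = 1,782.82; u = 101.90/1,782.82 = 5.72%.
Change = 5.72% − 6.80% = −1.08 pp.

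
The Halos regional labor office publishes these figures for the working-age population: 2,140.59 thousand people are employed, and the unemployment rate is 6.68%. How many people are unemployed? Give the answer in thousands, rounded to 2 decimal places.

Let U be the number unemployed. The labor force is E + U, and U/(E+U) = 0.0668.
So U = 0.0668 × 2,140.59 / (1 − 0.0668) = 142.9914 / 0.9332 ≈ 153.23 thousand.

About 153.23 thousand are unemployed.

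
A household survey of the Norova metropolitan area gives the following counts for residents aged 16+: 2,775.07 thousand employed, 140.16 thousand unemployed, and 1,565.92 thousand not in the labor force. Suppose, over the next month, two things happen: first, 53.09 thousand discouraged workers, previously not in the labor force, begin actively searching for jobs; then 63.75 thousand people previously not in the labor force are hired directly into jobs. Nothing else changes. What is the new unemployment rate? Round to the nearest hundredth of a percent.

New unemployment rate ≈ 6.37%.

Initially, labor force = 2,775.07 + 140.16 = 2,915.23 thousand, so u = 140.16/2,915.23 = 4.81%.
After the first change, unemployed and labor force both rise by 53.09 → E = 2,775.07, U = 193.25, labor force = 2,968.32 thousand.
After the second change, employed and labor force both rise by 63.75; unemployed unchanged → E = 2,838.82, U = 193.25, labor force = 3,032.07 thousand.
New unemployment rate = 193.25 / 3,032.07 = 6.37%.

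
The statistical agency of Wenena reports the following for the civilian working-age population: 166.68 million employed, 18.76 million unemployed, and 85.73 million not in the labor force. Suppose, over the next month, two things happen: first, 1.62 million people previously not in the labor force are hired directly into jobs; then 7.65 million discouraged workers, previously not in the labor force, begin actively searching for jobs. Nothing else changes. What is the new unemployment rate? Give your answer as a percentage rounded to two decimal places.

New unemployment rate ≈ 13.56%.

Initially, labor force = 166.68 + 18.76 = 185.44 million, so u = 18.76/185.44 = 10.12%.
After the first change, employed and labor force both rise by 1.62; unemployed unchanged → E = 168.30, U = 18.76, labor force = 187.06 million.
After the second change, unemployed and labor force both rise by 7.65 → E = 168.30, U = 26.41, labor force = 194.71 million.
New unemployment rate = 26.41 / 194.71 = 13.56%.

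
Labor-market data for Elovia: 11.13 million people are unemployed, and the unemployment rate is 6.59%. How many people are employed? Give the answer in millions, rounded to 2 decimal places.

About 157.76 million are employed.

Labor force = U / u = 11.13 / 0.0659 ≈ 168.89 million.
Employed = labor force − unemployed = 168.89 − 11.13 = 157.76 million.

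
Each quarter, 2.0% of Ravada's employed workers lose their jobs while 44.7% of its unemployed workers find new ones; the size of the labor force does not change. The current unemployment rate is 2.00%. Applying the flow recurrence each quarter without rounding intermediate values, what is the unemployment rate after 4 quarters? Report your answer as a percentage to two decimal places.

With a fixed labor force, u_{t+1} = u_t + s·(1−u_t) − f·u_t = u_t·(1−s−f) + s.
Here 1−s−f = 0.533 and s = 0.020.
u_1 = 0.020000 × 0.533 + 0.020 = 0.030660.
u_2 = 0.030660 × 0.533 + 0.020 = 0.036342.
u_3 = 0.036342 × 0.533 + 0.020 = 0.039370.
u_4 = 0.039370 × 0.533 + 0.020 = 0.040984.

Unemployment rate after four quarters ≈ 4.10%.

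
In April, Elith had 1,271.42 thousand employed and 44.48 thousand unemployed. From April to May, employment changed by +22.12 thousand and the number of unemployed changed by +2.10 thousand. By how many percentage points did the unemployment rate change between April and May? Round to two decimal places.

April: labor force = 1,271.42 + 44.48 = 1,315.90; u = 44.48/1,315.90 = 3.38%.
May: labor force = 1,293.54 + 46.58 = 1,340.12; u = 46.58/1,340.12 = 3.48%.
Change = 3.48% − 3.38% = +0.10 pp.

The unemployment rate changed by +0.10 percentage points.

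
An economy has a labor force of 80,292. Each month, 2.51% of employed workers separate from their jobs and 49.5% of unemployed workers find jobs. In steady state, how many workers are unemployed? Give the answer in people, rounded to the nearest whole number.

About 3,875 are unemployed in steady state.

Steady-state unemployment rate u* = s/(s+f) = 2.51/(2.51+49.5) = 0.048260.
Unemployed = u* × labor force = 0.048260 × 80,292 ≈ 3,875.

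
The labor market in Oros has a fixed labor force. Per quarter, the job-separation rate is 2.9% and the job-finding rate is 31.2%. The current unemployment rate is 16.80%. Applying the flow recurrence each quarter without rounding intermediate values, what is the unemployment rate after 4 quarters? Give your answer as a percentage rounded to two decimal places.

With a fixed labor force, u_{t+1} = u_t + s·(1−u_t) − f·u_t = u_t·(1−s−f) + s.
Here 1−s−f = 0.659 and s = 0.029.
u_1 = 0.168000 × 0.659 + 0.029 = 0.139712.
u_2 = 0.139712 × 0.659 + 0.029 = 0.121070.
u_3 = 0.121070 × 0.659 + 0.029 = 0.108785.
u_4 = 0.108785 × 0.659 + 0.029 = 0.100689.

Unemployment rate after four quarters ≈ 10.07%.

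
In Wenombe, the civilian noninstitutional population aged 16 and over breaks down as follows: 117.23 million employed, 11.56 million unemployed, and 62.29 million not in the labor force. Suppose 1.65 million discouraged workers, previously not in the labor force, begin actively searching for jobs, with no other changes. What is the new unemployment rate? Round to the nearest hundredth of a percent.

Initially, labor force = 117.23 + 11.56 = 128.79 million, so u = 11.56/128.79 = 8.98%.
After the change, unemployed and labor force both rise by 1.65 → E = 117.23, U = 13.21, labor force = 130.44 million.
New unemployment rate = 13.21 / 130.44 = 10.13%.

New unemployment rate ≈ 10.13%.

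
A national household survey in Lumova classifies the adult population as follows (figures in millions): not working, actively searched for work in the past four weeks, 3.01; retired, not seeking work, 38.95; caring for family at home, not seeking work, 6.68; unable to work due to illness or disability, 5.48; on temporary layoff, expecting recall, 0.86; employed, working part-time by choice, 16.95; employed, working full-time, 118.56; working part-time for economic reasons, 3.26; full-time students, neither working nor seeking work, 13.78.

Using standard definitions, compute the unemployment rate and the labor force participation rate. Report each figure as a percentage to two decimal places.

Unemployment rate ≈ 2.71%; labor force participation rate ≈ 68.73%.

Employed = 16.95 + 118.56 + 3.26 = 138.77 million (anyone who worked, including part-time for economic reasons, counts as employed).
Unemployed = 3.01 + 0.86 = 3.87 million (jobless and actively searching, or on temporary layoff).
Labor force = 138.77 + 3.87 = 142.64 million.
Not in labor force = 38.95 + 6.68 + 5.48 + 13.78 = 64.89 million (those not working and not actively searching are outside the labor force).
Civilian working-age population = 142.64 + 64.89 = 207.53 million.
Unemployment rate = 3.87 / 142.64 = 2.71%.
Labor force participation rate = 142.64 / 207.53 = 68.73%.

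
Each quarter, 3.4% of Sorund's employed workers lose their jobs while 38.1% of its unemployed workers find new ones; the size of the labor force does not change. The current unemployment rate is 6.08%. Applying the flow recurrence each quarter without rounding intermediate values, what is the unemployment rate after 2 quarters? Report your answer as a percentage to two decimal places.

Unemployment rate after two quarters ≈ 7.47%.

With a fixed labor force, u_{t+1} = u_t + s·(1−u_t) − f·u_t = u_t·(1−s−f) + s.
Here 1−s−f = 0.585 and s = 0.034.
u_1 = 0.060800 × 0.585 + 0.034 = 0.069568.
u_2 = 0.069568 × 0.585 + 0.034 = 0.074697.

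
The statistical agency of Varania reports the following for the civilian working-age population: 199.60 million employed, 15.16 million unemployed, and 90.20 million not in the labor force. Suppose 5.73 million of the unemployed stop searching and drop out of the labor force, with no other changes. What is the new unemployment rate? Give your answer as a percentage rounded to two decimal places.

New unemployment rate ≈ 4.51%.

Initially, labor force = 199.60 + 15.16 = 214.76 million, so u = 15.16/214.76 = 7.06%.
After the change, unemployed and labor force both fall by 5.73 → E = 199.60, U = 9.43, labor force = 209.03 million.
New unemployment rate = 9.43 / 209.03 = 4.51%.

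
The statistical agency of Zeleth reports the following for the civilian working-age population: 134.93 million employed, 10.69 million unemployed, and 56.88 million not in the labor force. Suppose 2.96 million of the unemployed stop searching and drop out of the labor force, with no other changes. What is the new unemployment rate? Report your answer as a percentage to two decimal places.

New unemployment rate ≈ 5.42%.

Initially, labor force = 134.93 + 10.69 = 145.62 million, so u = 10.69/145.62 = 7.34%.
After the change, unemployed and labor force both fall by 2.96 → E = 134.93, U = 7.73, labor force = 142.66 million.
New unemployment rate = 7.73 / 142.66 = 5.42%.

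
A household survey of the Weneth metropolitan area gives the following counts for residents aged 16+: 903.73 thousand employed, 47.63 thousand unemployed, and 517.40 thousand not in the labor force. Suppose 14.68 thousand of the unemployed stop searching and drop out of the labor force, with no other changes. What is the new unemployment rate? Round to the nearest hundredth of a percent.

Initially, labor force = 903.73 + 47.63 = 951.36 thousand, so u = 47.63/951.36 = 5.01%.
After the change, unemployed and labor force both fall by 14.68 → E = 903.73, U = 32.95, labor force = 936.68 thousand.
New unemployment rate = 32.95 / 936.68 = 3.52%.

New unemployment rate ≈ 3.52%.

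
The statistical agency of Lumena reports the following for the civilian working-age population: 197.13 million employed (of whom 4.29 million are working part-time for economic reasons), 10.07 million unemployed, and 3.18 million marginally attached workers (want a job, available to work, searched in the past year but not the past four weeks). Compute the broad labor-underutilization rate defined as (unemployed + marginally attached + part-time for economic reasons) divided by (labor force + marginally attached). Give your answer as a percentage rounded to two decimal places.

Labor force = 197.13 + 10.07 = 207.20 million.
Numerator = 10.07 + 3.18 + 4.29 = 17.54 million.
Denominator = 207.20 + 3.18 = 210.38 million.
Broad rate = 17.54 / 210.38 = 8.34%.

Broad underutilization rate ≈ 8.34%.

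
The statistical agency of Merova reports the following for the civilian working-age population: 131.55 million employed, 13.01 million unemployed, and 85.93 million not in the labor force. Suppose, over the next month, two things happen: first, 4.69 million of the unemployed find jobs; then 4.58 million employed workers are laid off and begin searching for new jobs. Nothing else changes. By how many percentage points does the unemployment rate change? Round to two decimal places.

The unemployment rate changes by −0.08 percentage points.

Initially, labor force = 131.55 + 13.01 = 144.56 million, so u = 13.01/144.56 = 9.00%.
After the first change, unemployed falls and employed rises by 4.69; labor force unchanged → E = 136.24, U = 8.32, labor force = 144.56 million.
After the second change, employed falls and unemployed rises by 4.58; labor force unchanged → E = 131.66, U = 12.90, labor force = 144.56 million.
New unemployment rate = 12.90 / 144.56 = 8.92%.
Change = 8.92% − 9.00% = −0.08 percentage points.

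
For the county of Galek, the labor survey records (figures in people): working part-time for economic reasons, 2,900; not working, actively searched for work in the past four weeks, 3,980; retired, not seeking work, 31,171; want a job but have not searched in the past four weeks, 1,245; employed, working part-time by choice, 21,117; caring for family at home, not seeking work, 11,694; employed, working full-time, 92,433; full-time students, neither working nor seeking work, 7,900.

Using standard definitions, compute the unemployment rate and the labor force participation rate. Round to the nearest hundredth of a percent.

Unemployment rate ≈ 3.30%; labor force participation rate ≈ 69.84%.

Employed = 2,900 + 21,117 + 92,433 = 116,450 (anyone who worked, including part-time for economic reasons, counts as employed).
Unemployed = 3,980.
Labor force = 116,450 + 3,980 = 120,430.
Not in labor force = 31,171 + 1,245 + 11,694 + 7,900 = 52,010 (those not working and not actively searching are outside the labor force — including those who want a job but have given up searching).
Civilian working-age population = 120,430 + 52,010 = 172,440.
Unemployment rate = 3,980 / 120,430 = 3.30%.
Labor force participation rate = 120,430 / 172,440 = 69.84%.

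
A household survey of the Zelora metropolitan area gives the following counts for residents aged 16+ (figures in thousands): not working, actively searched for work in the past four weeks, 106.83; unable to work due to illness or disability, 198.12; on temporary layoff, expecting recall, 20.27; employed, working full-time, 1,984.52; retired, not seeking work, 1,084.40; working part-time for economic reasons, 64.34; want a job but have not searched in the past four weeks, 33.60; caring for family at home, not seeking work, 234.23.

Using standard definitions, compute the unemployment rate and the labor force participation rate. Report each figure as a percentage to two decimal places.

Unemployment rate ≈ 5.84%; labor force participation rate ≈ 58.39%.

Employed = 1,984.52 + 64.34 = 2,048.86 thousand (anyone who worked, including part-time for economic reasons, counts as employed).
Unemployed = 106.83 + 20.27 = 127.10 thousand (jobless and actively searching, or on temporary layoff).
Labor force = 2,048.86 + 127.10 = 2,175.96 thousand.
Not in labor force = 198.12 + 1,084.40 + 33.60 + 234.23 = 1,550.35 thousand (those not working and not actively searching are outside the labor force — including those who want a job but have given up searching).
Civilian working-age population = 2,175.96 + 1,550.35 = 3,726.31 thousand.
Unemployment rate = 127.10 / 2,175.96 = 5.84%.
Labor force participation rate = 2,175.96 / 3,726.31 = 58.39%.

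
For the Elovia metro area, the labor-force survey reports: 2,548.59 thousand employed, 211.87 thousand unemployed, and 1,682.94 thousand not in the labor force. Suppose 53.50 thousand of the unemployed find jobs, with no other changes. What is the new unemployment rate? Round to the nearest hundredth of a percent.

Initially, labor force = 2,548.59 + 211.87 = 2,760.46 thousand, so u = 211.87/2,760.46 = 7.68%.
After the change, unemployed falls and employed rises by 53.50; labor force unchanged → E = 2,602.09, U = 158.37, labor force = 2,760.46 thousand.
New unemployment rate = 158.37 / 2,760.46 = 5.74%.

New unemployment rate ≈ 5.74%.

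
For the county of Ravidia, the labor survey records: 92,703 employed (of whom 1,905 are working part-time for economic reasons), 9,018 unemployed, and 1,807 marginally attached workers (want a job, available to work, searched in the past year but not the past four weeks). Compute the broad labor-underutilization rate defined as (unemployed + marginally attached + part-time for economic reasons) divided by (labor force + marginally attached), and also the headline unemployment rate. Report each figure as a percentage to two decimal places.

Labor force = 92,703 + 9,018 = 101,721.
Numerator = 9,018 + 1,807 + 1,905 = 12,730.
Denominator = 101,721 + 1,807 = 103,528.
Broad rate = 12,730 / 103,528 = 12.30%.
Headline unemployment rate = 9,018 / 101,721 = 8.87%.

Broad underutilization rate ≈ 12.30%; headline unemployment rate ≈ 8.87%.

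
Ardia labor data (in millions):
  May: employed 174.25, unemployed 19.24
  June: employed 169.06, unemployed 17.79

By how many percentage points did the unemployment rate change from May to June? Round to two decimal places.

The unemployment rate changed by −0.42 percentage points.

May: labor force = 174.25 + 19.24 = 193.49; u = 19.24/193.49 = 9.94%.
June: labor force = 169.06 + 17.79 = 186.85; u = 17.79/186.85 = 9.52%.
Change = 9.52% − 9.94% = −0.42 pp.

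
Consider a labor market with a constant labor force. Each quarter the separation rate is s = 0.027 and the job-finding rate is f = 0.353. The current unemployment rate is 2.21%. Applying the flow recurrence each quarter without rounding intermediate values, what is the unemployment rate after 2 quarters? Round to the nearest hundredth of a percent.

Unemployment rate after two quarters ≈ 5.22%.

With a fixed labor force, u_{t+1} = u_t + s·(1−u_t) − f·u_t = u_t·(1−s−f) + s.
Here 1−s−f = 0.620 and s = 0.027.
u_1 = 0.022100 × 0.620 + 0.027 = 0.040702.
u_2 = 0.040702 × 0.620 + 0.027 = 0.052235.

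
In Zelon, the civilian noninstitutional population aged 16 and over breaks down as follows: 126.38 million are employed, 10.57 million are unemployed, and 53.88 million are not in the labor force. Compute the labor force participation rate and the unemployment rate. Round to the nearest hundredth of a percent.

Labor force = employed + unemployed = 126.38 + 10.57 = 136.95 million.
Working-age population = 136.95 + 53.88 = 190.83 million.
Unemployment rate = 10.57 / 136.95 = 7.72%.
Labor force participation rate = 136.95 / 190.83 = 71.77%.

Labor force participation rate ≈ 71.77%; unemployment rate ≈ 7.72%.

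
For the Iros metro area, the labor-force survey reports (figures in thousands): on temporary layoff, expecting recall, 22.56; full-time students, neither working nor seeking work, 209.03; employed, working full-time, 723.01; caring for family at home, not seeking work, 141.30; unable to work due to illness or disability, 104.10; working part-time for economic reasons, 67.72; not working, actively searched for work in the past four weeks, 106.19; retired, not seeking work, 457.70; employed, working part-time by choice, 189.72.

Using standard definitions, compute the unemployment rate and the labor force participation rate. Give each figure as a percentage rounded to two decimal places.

Unemployment rate ≈ 11.61%; labor force participation rate ≈ 54.87%.

Employed = 723.01 + 67.72 + 189.72 = 980.45 thousand (anyone who worked, including part-time for economic reasons, counts as employed).
Unemployed = 22.56 + 106.19 = 128.75 thousand (jobless and actively searching, or on temporary layoff).
Labor force = 980.45 + 128.75 = 1,109.20 thousand.
Not in labor force = 209.03 + 141.30 + 104.10 + 457.70 = 912.13 thousand (those not working and not actively searching are outside the labor force).
Civilian working-age population = 1,109.20 + 912.13 = 2,021.33 thousand.
Unemployment rate = 128.75 / 1,109.20 = 11.61%.
Labor force participation rate = 1,109.20 / 2,021.33 = 54.87%.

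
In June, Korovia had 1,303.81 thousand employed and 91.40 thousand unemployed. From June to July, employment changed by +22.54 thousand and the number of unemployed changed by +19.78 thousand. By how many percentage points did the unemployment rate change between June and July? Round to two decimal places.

The unemployment rate changed by +1.18 percentage points.

June: labor force = 1,303.81 + 91.40 = 1,395.21; u = 91.40/1,395.21 = 6.55%.
July: labor force = 1,326.35 + 111.18 = 1,437.53; u = 111.18/1,437.53 = 7.73%.
Change = 7.73% − 6.55% = +1.18 pp.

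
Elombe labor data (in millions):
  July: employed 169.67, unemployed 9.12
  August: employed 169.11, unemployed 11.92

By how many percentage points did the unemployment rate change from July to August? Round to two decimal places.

The unemployment rate changed by +1.48 percentage points.

July: labor force = 169.67 + 9.12 = 178.79; u = 9.12/178.79 = 5.10%.
August: labor force = 169.11 + 11.92 = 181.03; u = 11.92/181.03 = 6.58%.
Change = 6.58% − 5.10% = +1.48 pp.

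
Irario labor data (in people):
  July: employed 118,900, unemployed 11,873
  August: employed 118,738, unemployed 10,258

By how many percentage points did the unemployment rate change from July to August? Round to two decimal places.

July: labor force = 118,900 + 11,873 = 130,773; u = 11,873/130,773 = 9.08%.
August: labor force = 118,738 + 10,258 = 128,996; u = 10,258/128,996 = 7.95%.
Change = 7.95% − 9.08% = −1.13 pp.

The unemployment rate changed by −1.13 percentage points.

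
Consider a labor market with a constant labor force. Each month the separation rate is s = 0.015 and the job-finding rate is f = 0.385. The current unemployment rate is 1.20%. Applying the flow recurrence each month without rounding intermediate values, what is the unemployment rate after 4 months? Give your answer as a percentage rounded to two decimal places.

With a fixed labor force, u_{t+1} = u_t + s·(1−u_t) − f·u_t = u_t·(1−s−f) + s.
Here 1−s−f = 0.600 and s = 0.015.
u_1 = 0.012000 × 0.600 + 0.015 = 0.022200.
u_2 = 0.022200 × 0.600 + 0.015 = 0.028320.
u_3 = 0.028320 × 0.600 + 0.015 = 0.031992.
u_4 = 0.031992 × 0.600 + 0.015 = 0.034195.

Unemployment rate after four months ≈ 3.42%.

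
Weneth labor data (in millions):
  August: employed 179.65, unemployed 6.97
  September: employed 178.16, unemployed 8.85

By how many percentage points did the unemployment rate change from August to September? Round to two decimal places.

The unemployment rate changed by +1.00 percentage points.

August: labor force = 179.65 + 6.97 = 186.62; u = 6.97/186.62 = 3.73%.
September: labor force = 178.16 + 8.85 = 187.01; u = 8.85/187.01 = 4.73%.
Change = 4.73% − 3.73% = +1.00 pp.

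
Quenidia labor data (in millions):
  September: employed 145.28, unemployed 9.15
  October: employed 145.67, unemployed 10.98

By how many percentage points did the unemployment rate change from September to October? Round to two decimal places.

The unemployment rate changed by +1.08 percentage points.

September: labor force = 145.28 + 9.15 = 154.43; u = 9.15/154.43 = 5.93%.
October: labor force = 145.67 + 10.98 = 156.65; u = 10.98/156.65 = 7.01%.
Change = 7.01% − 5.93% = +1.08 pp.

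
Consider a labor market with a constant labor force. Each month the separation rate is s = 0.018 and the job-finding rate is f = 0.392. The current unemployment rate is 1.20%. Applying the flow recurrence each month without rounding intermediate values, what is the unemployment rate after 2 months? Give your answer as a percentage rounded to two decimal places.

With a fixed labor force, u_{t+1} = u_t + s·(1−u_t) − f·u_t = u_t·(1−s−f) + s.
Here 1−s−f = 0.590 and s = 0.018.
u_1 = 0.012000 × 0.590 + 0.018 = 0.025080.
u_2 = 0.025080 × 0.590 + 0.018 = 0.032797.

Unemployment rate after two months ≈ 3.28%.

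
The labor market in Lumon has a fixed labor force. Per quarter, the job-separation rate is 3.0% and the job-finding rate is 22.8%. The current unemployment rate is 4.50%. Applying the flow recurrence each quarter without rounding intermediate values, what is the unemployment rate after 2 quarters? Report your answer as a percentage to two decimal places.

Unemployment rate after two quarters ≈ 7.70%.

With a fixed labor force, u_{t+1} = u_t + s·(1−u_t) − f·u_t = u_t·(1−s−f) + s.
Here 1−s−f = 0.742 and s = 0.030.
u_1 = 0.045000 × 0.742 + 0.030 = 0.063390.
u_2 = 0.063390 × 0.742 + 0.030 = 0.077035.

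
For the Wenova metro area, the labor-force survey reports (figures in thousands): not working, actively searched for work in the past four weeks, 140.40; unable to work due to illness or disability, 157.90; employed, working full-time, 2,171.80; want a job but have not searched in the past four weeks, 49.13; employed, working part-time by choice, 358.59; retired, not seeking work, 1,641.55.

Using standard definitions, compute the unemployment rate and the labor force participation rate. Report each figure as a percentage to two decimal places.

Employed = 2,171.80 + 358.59 = 2,530.39 thousand.
Unemployed = 140.40 thousand.
Labor force = 2,530.39 + 140.40 = 2,670.79 thousand.
Not in labor force = 157.90 + 49.13 + 1,641.55 = 1,848.58 thousand (those not working and not actively searching are outside the labor force — including those who want a job but have given up searching).
Civilian working-age population = 2,670.79 + 1,848.58 = 4,519.37 thousand.
Unemployment rate = 140.40 / 2,670.79 = 5.26%.
Labor force participation rate = 2,670.79 / 4,519.37 = 59.10%.

Unemployment rate ≈ 5.26%; labor force participation rate ≈ 59.10%.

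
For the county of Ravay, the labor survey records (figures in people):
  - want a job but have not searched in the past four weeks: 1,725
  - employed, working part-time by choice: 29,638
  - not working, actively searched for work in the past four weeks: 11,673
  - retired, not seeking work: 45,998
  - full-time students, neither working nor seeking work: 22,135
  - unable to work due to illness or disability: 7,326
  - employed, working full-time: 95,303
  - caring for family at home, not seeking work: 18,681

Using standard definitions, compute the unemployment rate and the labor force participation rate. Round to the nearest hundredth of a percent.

Employed = 29,638 + 95,303 = 124,941.
Unemployed = 11,673.
Labor force = 124,941 + 11,673 = 136,614.
Not in labor force = 1,725 + 45,998 + 22,135 + 7,326 + 18,681 = 95,865 (those not working and not actively searching are outside the labor force — including those who want a job but have given up searching).
Civilian working-age population = 136,614 + 95,865 = 232,479.
Unemployment rate = 11,673 / 136,614 = 8.54%.
Labor force participation rate = 136,614 / 232,479 = 58.76%.

Unemployment rate ≈ 8.54%; labor force participation rate ≈ 58.76%.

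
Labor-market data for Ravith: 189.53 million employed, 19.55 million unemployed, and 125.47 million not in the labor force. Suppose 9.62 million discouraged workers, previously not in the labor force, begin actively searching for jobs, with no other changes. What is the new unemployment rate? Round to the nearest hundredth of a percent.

Initially, labor force = 189.53 + 19.55 = 209.08 million, so u = 19.55/209.08 = 9.35%.
After the change, unemployed and labor force both rise by 9.62 → E = 189.53, U = 29.17, labor force = 218.70 million.
New unemployment rate = 29.17 / 218.70 = 13.34%.

New unemployment rate ≈ 13.34%.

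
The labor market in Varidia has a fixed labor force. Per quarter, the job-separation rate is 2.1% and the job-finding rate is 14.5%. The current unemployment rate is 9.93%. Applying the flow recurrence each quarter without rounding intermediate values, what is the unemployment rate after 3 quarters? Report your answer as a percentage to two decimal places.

Unemployment rate after three quarters ≈ 11.07%.

With a fixed labor force, u_{t+1} = u_t + s·(1−u_t) − f·u_t = u_t·(1−s−f) + s.
Here 1−s−f = 0.834 and s = 0.021.
u_1 = 0.099300 × 0.834 + 0.021 = 0.103816.
u_2 = 0.103816 × 0.834 + 0.021 = 0.107583.
u_3 = 0.107583 × 0.834 + 0.021 = 0.110724.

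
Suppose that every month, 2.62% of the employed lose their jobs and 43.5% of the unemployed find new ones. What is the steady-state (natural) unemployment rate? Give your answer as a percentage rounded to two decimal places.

At steady state the flows balance: s·E = f·U, so U/(E+U) = s/(s+f).
u* = 2.62 / (2.62 + 43.5) = 2.62 / 46.12 = 5.68%.

Steady-state unemployment rate ≈ 5.68%.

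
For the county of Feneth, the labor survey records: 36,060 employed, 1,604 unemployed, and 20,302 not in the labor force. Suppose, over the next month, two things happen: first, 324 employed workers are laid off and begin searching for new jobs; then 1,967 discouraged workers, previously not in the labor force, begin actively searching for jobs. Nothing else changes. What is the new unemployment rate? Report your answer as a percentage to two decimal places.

New unemployment rate ≈ 9.83%.

Initially, labor force = 36,060 + 1,604 = 37,664, so u = 1,604/37,664 = 4.26%.
After the first change, employed falls and unemployed rises by 324; labor force unchanged → E = 35,736, U = 1,928, labor force = 37,664.
After the second change, unemployed and labor force both rise by 1,967 → E = 35,736, U = 3,895, labor force = 39,631.
New unemployment rate = 3,895 / 39,631 = 9.83%.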